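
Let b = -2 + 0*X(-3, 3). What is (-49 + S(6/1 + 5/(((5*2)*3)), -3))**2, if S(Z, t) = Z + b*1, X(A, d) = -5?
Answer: 72361/36 ≈ 2010.0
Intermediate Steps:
b = -2 (b = -2 + 0*(-5) = -2 + 0 = -2)
S(Z, t) = -2 + Z (S(Z, t) = Z - 2*1 = Z - 2 = -2 + Z)
(-49 + S(6/1 + 5/(((5*2)*3)), -3))**2 = (-49 + (-2 + (6/1 + 5/(((5*2)*3)))))**2 = (-49 + (-2 + (6*1 + 5/((10*3)))))**2 = (-49 + (-2 + (6 + 5/30)))**2 = (-49 + (-2 + (6 + 5*(1/30))))**2 = (-49 + (-2 + (6 + 1/6)))**2 = (-49 + (-2 + 37/6))**2 = (-49 + 25/6)**2 = (-269/6)**2 = 72361/36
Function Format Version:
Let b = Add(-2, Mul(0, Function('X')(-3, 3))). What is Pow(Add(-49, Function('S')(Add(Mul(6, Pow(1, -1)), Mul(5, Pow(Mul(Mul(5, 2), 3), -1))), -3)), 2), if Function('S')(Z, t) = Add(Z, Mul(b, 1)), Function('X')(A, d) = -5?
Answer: Rational(72361, 36) ≈ 2010.0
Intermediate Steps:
b = -2 (b = Add(-2, Mul(0, -5)) = Add(-2, 0) = -2)
Function('S')(Z, t) = Add(-2, Z) (Function('S')(Z, t) = Add(Z, Mul(-2, 1)) = Add(Z, -2) = Add(-2, Z))
Pow(Add(-49, Function('S')(Add(Mul(6, Pow(1, -1)), Mul(5, Pow(Mul(Mul(5, 2), 3), -1))), -3)), 2) = Pow(Add(-49, Add(-2, Add(Mul(6, Pow(1, -1)), Mul(5, Pow(Mul(Mul(5, 2), 3), -1))))), 2) = Pow(Add(-49, Add(-2, Add(Mul(6, 1), Mul(5, Pow(Mul(10, 3), -1))))), 2) = Pow(Add(-49, Add(-2, Add(6, Mul(5, Pow(30, -1))))), 2) = Pow(Add(-49, Add(-2, Add(6, Mul(5, Rational(1, 30))))), 2) = Pow(Add(-49, Add(-2, Add(6, Rational(1, 6)))), 2) = Pow(Add(-49, Add(-2, Rational(37, 6))), 2) = Pow(Add(-49, Rational(25, 6)), 2) = Pow(Rational(-269, 6), 2) = Rational(72361, 36)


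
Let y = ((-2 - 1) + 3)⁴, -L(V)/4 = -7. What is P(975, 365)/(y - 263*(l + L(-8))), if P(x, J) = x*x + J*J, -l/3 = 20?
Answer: 541925/4208 ≈ 128.78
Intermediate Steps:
l = -60 (l = -3*20 = -60)
L(V) = 28 (L(V) = -4*(-7) = 28)
P(x, J) = J² + x² (P(x, J) = x² + J² = J² + x²)
y = 0 (y = (-3 + 3)⁴ = 0⁴ = 0)
P(975, 365)/(y - 263*(l + L(-8))) = (365² + 975²)/(0 - 263*(-60 + 28)) = (133225 + 950625)/(0 - 263*(-32)) = 1083850/(0 + 8416) = 1083850/8416 = 1083850*(1/8416) = 541925/4208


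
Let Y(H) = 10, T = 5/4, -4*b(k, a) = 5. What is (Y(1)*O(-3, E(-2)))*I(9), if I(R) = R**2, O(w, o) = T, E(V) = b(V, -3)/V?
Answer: 2025/2 ≈ 1012.5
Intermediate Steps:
b(k, a) = -5/4 (b(k, a) = -1/4*5 = -5/4)
T = 5/4 (T = 5*(1/4) = 5/4 ≈ 1.2500)
E(V) = -5/(4*V)
O(w, o) = 5/4
(Y(1)*O(-3, E(-2)))*I(9) = (10*(5/4))*9**2 = (25/2)*81 = 2025/2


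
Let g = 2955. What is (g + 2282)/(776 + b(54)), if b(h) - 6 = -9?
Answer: 5237/773 ≈ 6.7749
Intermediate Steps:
b(h) = -3 (b(h) = 6 - 9 = -3)
(g + 2282)/(776 + b(54)) = (2955 + 2282)/(776 - 3) = 5237/773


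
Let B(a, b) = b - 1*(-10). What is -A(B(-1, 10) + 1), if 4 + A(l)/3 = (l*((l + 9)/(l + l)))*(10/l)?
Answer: -66/7 ≈ -9.4286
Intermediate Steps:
B(a, b) = 10 + b (B(a, b) = b + 10 = 10 + b)
A(l) = -12 + 30*(9/2 + l/2)/l (A(l) = -12 + 3*((l*((l + 9)/(l + l)))*(10/l)) = -12 + 3*((l*((9 + l)/((2*l))))*(10/l)) = -12 + 3*((l*((9 + l)*(1/(2*l))))*(10/l)) = -12 + 3*((l*((9 + l)/(2*l)))*(10/l)) = -12 + 3*((9/2 + l/2)*(10/l)) = -12 + 3*(10*(9/2 + l/2)/l) = -12 + 30*(9/2 + l/2)/l)
-A(B(-1, 10) + 1) = -(3 + 135/((10 + 10) + 1)) = -(3 + 135/(20 + 1)) = -(3 + 135/21) = -(3 + 135*(1/21)) = -(3 + 45/7) = -1*66/7 = -66/7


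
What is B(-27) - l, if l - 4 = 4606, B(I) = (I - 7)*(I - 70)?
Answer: -1312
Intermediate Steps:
B(I) = (-70 + I)*(-7 + I) (B(I) = (-7 + I)*(-70 + I) = (-70 + I)*(-7 + I))
l = 4610 (l = 4 + 4606 = 4610)
B(-27) - l = (490 + (-27)² - 77*(-27)) - 1*4610 = (490 + 729 + 2079) - 4610 = 3298 - 4610 = -1312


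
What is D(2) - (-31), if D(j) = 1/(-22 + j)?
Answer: 619/20 ≈ 30.950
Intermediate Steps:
D(2) - (-31) = 1/(-22 + 2) - (-31) = 1/(-20) - 1*(-31) = -1/20 + 31 = 619/20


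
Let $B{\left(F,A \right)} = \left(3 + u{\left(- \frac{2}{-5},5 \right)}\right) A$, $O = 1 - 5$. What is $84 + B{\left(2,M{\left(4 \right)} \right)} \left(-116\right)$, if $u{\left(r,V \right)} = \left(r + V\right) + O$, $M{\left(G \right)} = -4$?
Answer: $\frac{10628}{5} \approx 2125.6$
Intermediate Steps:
$O = -4$
$u{\left(r,V \right)} = -4 + V + r$ ($u{\left(r,V \right)} = \left(r + V\right) - 4 = \left(V + r\right) - 4 = -4 + V + r$)
$B{\left(F,A \right)} = \frac{22 A}{5}$ ($B{\left(F,A \right)} = \left(3 - \left(-1 - \frac{2}{5}\right)\right) A = \left(3 - - \frac{7}{5}\right) A = \left(3 + \left(-4 + 5 + \frac{2}{5}\right)\right) A = \left(3 + \frac{7}{5}\right) A = \frac{22 A}{5}$)
$84 + B{\left(2,M{\left(4 \right)} \right)} \left(-116\right) = 84 + \frac{22}{5} \left(-4\right) \left(-116\right) = 84 - - \frac{10208}{5} = 84 + \frac{10208}{5} = \frac{10628}{5}$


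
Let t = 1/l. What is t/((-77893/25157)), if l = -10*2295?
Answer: 25157/1787644350 ≈ 1.4073e-5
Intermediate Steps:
l = -22950
t = -1/22950 (t = 1/(-22950) = -1/22950 ≈ -4.3573e-5)
t/((-77893/25157)) = -1/(22950*((-77893/25157))) = -1/(22950*((-77893*1/25157))) = -1/(22950*(-77893/25157)) = -1/22950*(-25157/77893) = 25157/1787644350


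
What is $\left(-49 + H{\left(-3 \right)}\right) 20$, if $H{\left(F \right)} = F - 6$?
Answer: $-1160$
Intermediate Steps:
$H{\left(F \right)} = -6 + F$ ($H{\left(F \right)} = F - 6 = -6 + F$)
$\left(-49 + H{\left(-3 \right)}\right) 20 = \left(-49 - 9\right) 20 = \left(-58\right) 20 = -1160$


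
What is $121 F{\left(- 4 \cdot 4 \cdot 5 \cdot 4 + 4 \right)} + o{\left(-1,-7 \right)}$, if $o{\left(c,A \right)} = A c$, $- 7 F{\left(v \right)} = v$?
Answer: $\frac{38285}{7} \approx 5469.3$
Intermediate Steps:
$F{\left(v \right)} = - \frac{v}{7}$
$121 F{\left(- 4 \cdot 4 \cdot 5 \cdot 4 + 4 \right)} + o{\left(-1,-7 \right)} = 121 \left(- \frac{- 4 \cdot 4 \cdot 5 \cdot 4 + 4}{7}\right) - -7 = 121 \left(- \frac{- 4 \cdot 20 \cdot 4 + 4}{7}\right) + 7 = 121 \left(- \frac{\left(-4\right) 80 + 4}{7}\right) + 7 = 121 \left(- \frac{-320 + 4}{7}\right) + 7 = 121 \left(\left(- \frac{1}{7}\right) \left(-316\right)\right) + 7 = 121 \cdot \frac{316}{7} + 7 = \frac{38236}{7} + 7 = \frac{38285}{7}$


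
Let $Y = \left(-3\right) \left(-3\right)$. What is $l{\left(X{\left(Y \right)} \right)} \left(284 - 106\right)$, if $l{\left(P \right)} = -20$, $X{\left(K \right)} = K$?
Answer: $-3560$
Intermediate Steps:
$Y = 9$
$l{\left(X{\left(Y \right)} \right)} \left(284 - 106\right) = - 20 \left(284 - 106\right) = \left(-20\right) 178 = -3560$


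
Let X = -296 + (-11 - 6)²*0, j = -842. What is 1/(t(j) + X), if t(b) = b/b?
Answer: -1/295 ≈ -0.0033898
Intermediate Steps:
t(b) = 1
X = -296 (X = -296 + (-17)²*0 = -296 + 289*0 = -296 + 0 = -296)
1/(t(j) + X) = 1/(1 - 296) = 1/(-295) = -1/295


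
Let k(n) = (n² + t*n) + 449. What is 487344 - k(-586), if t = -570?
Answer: -190521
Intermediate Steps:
k(n) = 449 + n² - 570*n (k(n) = (n² - 570*n) + 449 = 449 + n² - 570*n)
487344 - k(-586) = 487344 - (449 + (-586)² - 570*(-586)) = 487344 - (449 + 343396 + 334020) = 487344 - 1*677865 = 487344 - 677865 = -190521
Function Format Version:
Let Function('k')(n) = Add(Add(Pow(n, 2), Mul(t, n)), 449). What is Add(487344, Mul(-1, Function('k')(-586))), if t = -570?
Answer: -190521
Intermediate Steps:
Function('k')(n) = Add(449, Pow(n, 2), Mul(-570, n)) (Function('k')(n) = Add(Add(Pow(n, 2), Mul(-570, n)), 449) = Add(449, Pow(n, 2), Mul(-570, n)))
Add(487344, Mul(-1, Function('k')(-586))) = Add(487344, Mul(-1, Add(449, Pow(-586, 2), Mul(-570, -586)))) = Add(487344, Mul(-1, Add(449, 343396, 334020))) = Add(487344, Mul(-1, 677865)) = Add(487344, -677865) = -190521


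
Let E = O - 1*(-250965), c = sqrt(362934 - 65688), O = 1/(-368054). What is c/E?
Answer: 368054*sqrt(297246)/92368672109 ≈ 0.0021724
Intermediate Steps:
O = -1/368054 ≈ -2.7170e-6
c = sqrt(297246) ≈ 545.20
E = 92368672109/368054 (E = -1/368054 - 1*(-250965) = -1/368054 + 250965 = 92368672109/368054 ≈ 2.5097e+5)
c/E = sqrt(297246)/(92368672109/368054) = sqrt(297246)*(368054/92368672109) = 368054*sqrt(297246)/92368672109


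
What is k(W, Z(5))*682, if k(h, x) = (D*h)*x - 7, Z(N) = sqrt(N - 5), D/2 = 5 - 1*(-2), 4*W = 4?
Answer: -4774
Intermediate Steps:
W = 1 (W = (1/4)*4 = 1)
D = 14 (D = 2*(5 - 1*(-2)) = 2*(5 + 2) = 2*7 = 14)
Z(N) = sqrt(-5 + N)
k(h, x) = -7 + 14*h*x (k(h, x) = (14*h)*x - 7 = 14*h*x - 7 = -7 + 14*h*x)
k(W, Z(5))*682 = (-7 + 14*1*sqrt(-5 + 5))*682 = (-7 + 14*1*sqrt(0))*682 = (-7 + 14*1*0)*682 = (-7 + 0)*682 = -7*682 = -4774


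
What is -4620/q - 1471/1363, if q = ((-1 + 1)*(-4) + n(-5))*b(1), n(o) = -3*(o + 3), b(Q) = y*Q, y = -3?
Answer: 1045097/4089 ≈ 255.59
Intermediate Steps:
b(Q) = -3*Q
n(o) = -9 - 3*o (n(o) = -3*(3 + o) = -9 - 3*o)
q = -18 (q = ((-1 + 1)*(-4) + (-9 - 3*(-5)))*(-3*1) = (0*(-4) + (-9 + 15))*(-3) = (0 + 6)*(-3) = 6*(-3) = -18)
-4620/q - 1471/1363 = -4620/(-18) - 1471/1363 = -4620*(-1/18) - 1471*1/1363 = 770/3 - 1471/1363 = 1045097/4089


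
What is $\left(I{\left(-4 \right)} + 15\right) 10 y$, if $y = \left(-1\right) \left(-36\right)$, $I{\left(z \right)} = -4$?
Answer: $3960$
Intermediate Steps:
$y = 36$
$\left(I{\left(-4 \right)} + 15\right) 10 y = \left(-4 + 15\right) 10 \cdot 36 = 11 \cdot 10 \cdot 36 = 110 \cdot 36 = 3960$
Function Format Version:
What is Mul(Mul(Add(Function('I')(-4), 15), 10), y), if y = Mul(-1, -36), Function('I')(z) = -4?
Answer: 3960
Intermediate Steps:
y = 36
Mul(Mul(Add(Function('I')(-4), 15), 10), y) = Mul(Mul(Add(-4, 15), 10), 36) = Mul(Mul(11, 10), 36) = Mul(110, 36) = 3960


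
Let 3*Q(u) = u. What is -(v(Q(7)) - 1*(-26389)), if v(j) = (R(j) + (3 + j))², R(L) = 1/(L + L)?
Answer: -46604485/1764 ≈ -26420.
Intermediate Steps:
Q(u) = u/3
R(L) = 1/(2*L)
v(j) = (3 + j + 1/(2*j))² (v(j) = (1/(2*j) + (3 + j))² = (3 + j + 1/(2*j))²)
-(v(Q(7)) - 1*(-26389)) = -((1 + 2*((⅓)*7)*(3 + (⅓)*7))²/(4*((⅓)*7)²) - 1*(-26389)) = -((1 + 2*(7/3)*(3 + 7/3))²/(4*(7/3)²) + 26389) = -((¼)*(9/49)*(1 + 2*(7/3)*(16/3))² + 26389) = -((¼)*(9/49)*(1 + 224/9)² + 26389) = -((¼)*(9/49)*(233/9)² + 26389) = -((¼)*(9/49)*(54289/81) + 26389) = -(54289/1764 + 26389) = -1*46604485/1764 = -46604485/1764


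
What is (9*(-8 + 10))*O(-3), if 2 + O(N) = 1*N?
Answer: -90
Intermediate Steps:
O(N) = -2 + N (O(N) = -2 + 1*N = -2 + N)
(9*(-8 + 10))*O(-3) = (9*(-8 + 10))*(-2 - 3) = (9*2)*(-5) = 18*(-5) = -90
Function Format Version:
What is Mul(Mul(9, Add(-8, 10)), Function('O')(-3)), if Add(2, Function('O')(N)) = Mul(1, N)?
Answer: -90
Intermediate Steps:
Function('O')(N) = Add(-2, N) (Function('O')(N) = Add(-2, Mul(1, N)) = Add(-2, N))
Mul(Mul(9, Add(-8, 10)), Function('O')(-3)) = Mul(Mul(9, Add(-8, 10)), Add(-2, -3)) = Mul(Mul(9, 2), -5) = Mul(18, -5) = -90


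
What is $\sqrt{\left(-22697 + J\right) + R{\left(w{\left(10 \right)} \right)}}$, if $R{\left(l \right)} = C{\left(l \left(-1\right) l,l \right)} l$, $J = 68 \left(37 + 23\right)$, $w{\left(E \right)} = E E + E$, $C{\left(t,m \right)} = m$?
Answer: $7 i \sqrt{133} \approx 80.728 i$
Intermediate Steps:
$w{\left(E \right)} = E + E^{2}$ ($w{\left(E \right)} = E^{2} + E = E + E^{2}$)
$J = 4080$ ($J = 68 \cdot 60 = 4080$)
$R{\left(l \right)} = l^{2}$ ($R{\left(l \right)} = l l = l^{2}$)
$\sqrt{\left(-22697 + J\right) + R{\left(w{\left(10 \right)} \right)}} = \sqrt{\left(-22697 + 4080\right) + \left(10 \left(1 + 10\right)\right)^{2}} = \sqrt{-18617 + \left(10 \cdot 11\right)^{2}} = \sqrt{-18617 + 110^{2}} = \sqrt{-18617 + 12100} = \sqrt{-6517} = 7 i \sqrt{133}$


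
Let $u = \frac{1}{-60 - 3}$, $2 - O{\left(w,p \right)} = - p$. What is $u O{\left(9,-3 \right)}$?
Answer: $\frac{1}{63} \approx 0.015873$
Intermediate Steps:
$O{\left(w,p \right)} = 2 + p$ ($O{\left(w,p \right)} = 2 - - p = 2 + p$)
$u = - \frac{1}{63}$ ($u = \frac{1}{-63} = - \frac{1}{63} \approx -0.015873$)
$u O{\left(9,-3 \right)} = - \frac{2 - 3}{63} = \left(- \frac{1}{63}\right) \left(-1\right) = \frac{1}{63}$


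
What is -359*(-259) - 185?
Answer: 92796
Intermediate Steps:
-359*(-259) - 185 = 92981 - 185 = 92796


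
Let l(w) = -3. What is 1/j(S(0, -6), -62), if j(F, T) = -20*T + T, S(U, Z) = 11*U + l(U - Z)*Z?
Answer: 1/1178 ≈ 0.00084890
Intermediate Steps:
S(U, Z) = -3*Z + 11*U (S(U, Z) = 11*U - 3*Z = -3*Z + 11*U)
j(F, T) = -19*T
1/j(S(0, -6), -62) = 1/(-19*(-62)) = 1/1178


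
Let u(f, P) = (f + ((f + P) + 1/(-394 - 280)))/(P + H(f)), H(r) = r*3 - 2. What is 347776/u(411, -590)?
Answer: 150251056384/156367 ≈ 9.6089e+5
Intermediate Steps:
H(r) = -2 + 3*r (H(r) = 3*r - 2 = -2 + 3*r)
u(f, P) = (-1/674 + P + 2*f)/(-2 + P + 3*f) (u(f, P) = (f + ((f + P) + 1/(-394 - 280)))/(P + (-2 + 3*f)) = (f + ((P + f) + 1/(-674)))/(-2 + P + 3*f) = (f + ((P + f) - 1/674))/(-2 + P + 3*f) = (f + (-1/674 + P + f))/(-2 + P + 3*f) = (-1/674 + P + 2*f)/(-2 + P + 3*f))
347776/u(411, -590) = 347776/(((-1/674 - 590 + 2*411)/(-2 - 590 + 3*411))) = 347776/(((-1/674 - 590 + 822)/(-2 - 590 + 1233))) = 347776/(((156367/674)/641)) = 347776/(((1/641)*(156367/674))) = 347776/(156367/432034) = 347776*(432034/156367) = 150251056384/156367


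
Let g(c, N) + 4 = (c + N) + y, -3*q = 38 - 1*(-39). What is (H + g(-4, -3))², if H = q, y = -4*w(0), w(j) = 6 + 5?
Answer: 58564/9 ≈ 6507.1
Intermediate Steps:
w(j) = 11
y = -44 (y = -4*11 = -44)
q = -77/3 (q = -(38 - 1*(-39))/3 = -(38 + 39)/3 = -⅓*77 = -77/3 ≈ -25.667)
H = -77/3 ≈ -25.667
g(c, N) = -48 + N + c (g(c, N) = -4 + ((c + N) - 44) = -4 + ((N + c) - 44) = -4 + (-44 + N + c) = -48 + N + c)
(H + g(-4, -3))² = (-77/3 + (-48 - 3 - 4))² = (-77/3 - 55)² = (-242/3)² = 58564/9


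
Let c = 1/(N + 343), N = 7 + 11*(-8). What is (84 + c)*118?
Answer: 1298531/131 ≈ 9912.5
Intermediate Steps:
N = -81 (N = 7 - 88 = -81)
c = 1/262 (c = 1/(-81 + 343) = 1/262 ≈ 0.0038168)
(84 + c)*118 = (84 + 1/262)*118 = (22009/262)*118 = 1298531/131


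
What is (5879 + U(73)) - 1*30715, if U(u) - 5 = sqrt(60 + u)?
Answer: -24831 + sqrt(133) ≈ -24819.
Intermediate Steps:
U(u) = 5 + sqrt(60 + u)
(5879 + U(73)) - 1*30715 = (5879 + (5 + sqrt(60 + 73))) - 1*30715 = (5879 + (5 + sqrt(133))) - 30715 = (5884 + sqrt(133)) - 30715 = -24831 + sqrt(133)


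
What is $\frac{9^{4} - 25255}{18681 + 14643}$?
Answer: $- \frac{9347}{16662} \approx -0.56098$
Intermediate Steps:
$\frac{9^{4} - 25255}{18681 + 14643} = \frac{6561 - 25255}{33324} = \left(-18694\right) \frac{1}{33324} = - \frac{9347}{16662}$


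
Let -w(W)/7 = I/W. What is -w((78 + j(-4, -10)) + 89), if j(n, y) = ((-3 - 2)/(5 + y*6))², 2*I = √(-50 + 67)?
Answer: 847*√17/40416 ≈ 0.086408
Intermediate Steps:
I = √17/2 (I = √(-50 + 67)/2 = √17/2 ≈ 2.0616)
j(n, y) = 25/(5 + 6*y)² (j(n, y) = (-5/(5 + 6*y))² = 25/(5 + 6*y)²)
w(W) = -7*√17/(2*W) (w(W) = -7*√17/2/W = -7*√17/(2*W))
-w((78 + j(-4, -10)) + 89) = -(-7)*√17/(2*((78 + 25/(5 + 6*(-10))²) + 89)) = -(-7)*√17/(2*((78 + 25/(5 - 60)²) + 89)) = -(-7)*√17/(2*((78 + 25/(-55)²) + 89)) = -(-7)*√17/(2*((78 + 25*(1/3025)) + 89)) = -(-7)*√17/(2*((78 + 1/121) + 89)) = -(-7)*√17/(2*(9439/121 + 89)) = -(-7)*√17/(2*20208/121) = -(-7)*√17*121/(2*20208) = -(-847)*√17/40416 = 847*√17/40416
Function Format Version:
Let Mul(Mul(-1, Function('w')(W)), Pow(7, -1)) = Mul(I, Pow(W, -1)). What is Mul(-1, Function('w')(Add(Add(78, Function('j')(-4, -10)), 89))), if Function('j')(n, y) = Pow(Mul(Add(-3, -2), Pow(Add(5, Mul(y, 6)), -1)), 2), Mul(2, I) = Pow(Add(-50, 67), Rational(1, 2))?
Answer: Mul(Rational(847, 40416), Pow(17, Rational(1, 2))) ≈ 0.086408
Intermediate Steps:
I = Mul(Rational(1, 2), Pow(17, Rational(1, 2))) (I = Mul(Rational(1, 2), Pow(Add(-50, 67), Rational(1, 2))) = Mul(Rational(1, 2), Pow(17, Rational(1, 2))) ≈ 2.0616)
Function('j')(n, y) = Mul(25, Pow(Add(5, Mul(6, y)), -2)) (Function('j')(n, y) = Pow(Mul(-5, Pow(Add(5, Mul(6, y)), -1)), 2) = Mul(25, Pow(Add(5, Mul(6, y)), -2)))
Function('w')(W) = Mul(Rational(-7, 2), Pow(17, Rational(1, 2)), Pow(W, -1)) (Function('w')(W) = Mul(-7, Mul(Mul(Rational(1, 2), Pow(17, Rational(1, 2))), Pow(W, -1))) = Mul(-7, Mul(Rational(1, 2), Pow(17, Rational(1, 2)), Pow(W, -1))) = Mul(Rational(-7, 2), Pow(17, Rational(1, 2)), Pow(W, -1)))
Mul(-1, Function('w')(Add(Add(78, Function('j')(-4, -10)), 89))) = Mul(-1, Mul(Rational(-7, 2), Pow(17, Rational(1, 2)), Pow(Add(Add(78, Mul(25, Pow(Add(5, Mul(6, -10)), -2))), 89), -1))) = Mul(-1, Mul(Rational(-7, 2), Pow(17, Rational(1, 2)), Pow(Add(Add(78, Mul(25, Pow(Add(5, -60), -2))), 89), -1))) = Mul(-1, Mul(Rational(-7, 2), Pow(17, Rational(1, 2)), Pow(Add(Add(78, Mul(25, Pow(-55, -2))), 89), -1))) = Mul(-1, Mul(Rational(-7, 2), Pow(17, Rational(1, 2)), Pow(Add(Add(78, Mul(25, Rational(1, 3025))), 89), -1))) = Mul(-1, Mul(Rational(-7, 2), Pow(17, Rational(1, 2)), Pow(Add(Add(78, Rational(1, 121)), 89), -1))) = Mul(-1, Mul(Rational(-7, 2), Pow(17, Rational(1, 2)), Pow(Add(Rational(9439, 121), 89), -1))) = Mul(-1, Mul(Rational(-7, 2), Pow(17, Rational(1, 2)), Pow(Rational(20208, 121), -1))) = Mul(-1, Mul(Rational(-7, 2), Pow(17, Rational(1, 2)), Rational(121, 20208))) = Mul(-1, Mul(Rational(-847, 40416), Pow(17, Rational(1, 2)))) = Mul(Rational(847, 40416), Pow(17, Rational(1, 2)))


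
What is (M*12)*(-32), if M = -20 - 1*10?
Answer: 11520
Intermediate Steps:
M = -30 (M = -20 - 10 = -30)
(M*12)*(-32) = -30*12*(-32) = -360*(-32) = 11520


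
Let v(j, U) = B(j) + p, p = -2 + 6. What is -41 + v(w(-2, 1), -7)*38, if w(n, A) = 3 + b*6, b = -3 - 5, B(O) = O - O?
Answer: 111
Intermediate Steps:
B(O) = 0
b = -8
p = 4
w(n, A) = -45 (w(n, A) = 3 - 8*6 = 3 - 48 = -45)
v(j, U) = 4 (v(j, U) = 0 + 4 = 4)
-41 + v(w(-2, 1), -7)*38 = -41 + 4*38 = -41 + 152 = 111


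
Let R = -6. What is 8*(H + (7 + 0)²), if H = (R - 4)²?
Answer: 1192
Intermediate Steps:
H = 100 (H = (-6 - 4)² = (-10)² = 100)
8*(H + (7 + 0)²) = 8*(100 + (7 + 0)²) = 8*(100 + 7²) = 8*(100 + 49) = 8*149 = 1192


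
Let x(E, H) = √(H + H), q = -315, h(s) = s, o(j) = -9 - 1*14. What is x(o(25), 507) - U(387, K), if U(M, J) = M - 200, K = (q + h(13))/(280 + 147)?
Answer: -187 + 13*√6 ≈ -155.16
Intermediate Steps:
o(j) = -23 (o(j) = -9 - 14 = -23)
K = -302/427 (K = (-315 + 13)/(280 + 147) = -302/427 ≈ -0.70726)
x(E, H) = √2*√H (x(E, H) = √(2*H) = √2*√H)
U(M, J) = -200 + M
x(o(25), 507) - U(387, K) = √2*√507 - (-200 + 387) = √2*(13*√3) - 1*187 = 13*√6 - 187 = -187 + 13*√6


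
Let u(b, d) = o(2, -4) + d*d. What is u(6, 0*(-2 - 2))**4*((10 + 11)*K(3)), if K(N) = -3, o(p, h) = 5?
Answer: -39375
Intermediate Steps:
u(b, d) = 5 + d**2 (u(b, d) = 5 + d*d = 5 + d**2)
u(6, 0*(-2 - 2))**4*((10 + 11)*K(3)) = (5 + (0*(-2 - 2))**2)**4*((10 + 11)*(-3)) = (5 + (0*(-4))**2)**4*(21*(-3)) = (5 + 0**2)**4*(-63) = (5 + 0)**4*(-63) = 5**4*(-63) = 625*(-63) = -39375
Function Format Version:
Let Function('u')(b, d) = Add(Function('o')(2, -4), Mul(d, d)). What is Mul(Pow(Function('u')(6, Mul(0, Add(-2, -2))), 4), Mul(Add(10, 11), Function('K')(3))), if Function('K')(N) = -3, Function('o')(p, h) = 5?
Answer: -39375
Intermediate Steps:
Function('u')(b, d) = Add(5, Pow(d, 2)) (Function('u')(b, d) = Add(5, Mul(d, d)) = Add(5, Pow(d, 2)))
Mul(Pow(Function('u')(6, Mul(0, Add(-2, -2))), 4), Mul(Add(10, 11), Function('K')(3))) = Mul(Pow(Add(5, Pow(Mul(0, Add(-2, -2)), 2)), 4), Mul(Add(10, 11), -3)) = Mul(Pow(Add(5, Pow(Mul(0, -4), 2)), 4), Mul(21, -3)) = Mul(Pow(Add(5, Pow(0, 2)), 4), -63) = Mul(Pow(Add(5, 0), 4), -63) = Mul(Pow(5, 4), -63) = Mul(625, -63) = -39375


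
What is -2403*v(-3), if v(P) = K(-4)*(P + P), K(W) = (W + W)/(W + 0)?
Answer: 28836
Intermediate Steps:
K(W) = 2 (K(W) = (2*W)/W = 2)
v(P) = 4*P (v(P) = 2*(P + P) = 2*(2*P) = 4*P)
-2403*v(-3) = -9612*(-3) = -2403*(-12) = 28836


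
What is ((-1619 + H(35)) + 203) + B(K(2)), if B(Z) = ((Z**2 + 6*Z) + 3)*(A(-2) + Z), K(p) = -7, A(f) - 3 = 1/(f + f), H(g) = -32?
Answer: -2981/2 ≈ -1490.5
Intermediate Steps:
A(f) = 3 + 1/(2*f) (A(f) = 3 + 1/(f + f) = 3 + 1/(2*f))
B(Z) = (11/4 + Z)*(3 + Z**2 + 6*Z) (B(Z) = ((Z**2 + 6*Z) + 3)*((3 + (1/2)/(-2)) + Z) = (3 + Z**2 + 6*Z)*((3 + (1/2)*(-1/2)) + Z) = (3 + Z**2 + 6*Z)*((3 - 1/4) + Z) = (3 + Z**2 + 6*Z)*(11/4 + Z) = (11/4 + Z)*(3 + Z**2 + 6*Z))
((-1619 + H(35)) + 203) + B(K(2)) = ((-1619 - 32) + 203) + (33/4 + (-7)**3 + (35/4)*(-7)**2 + (39/2)*(-7)) = (-1651 + 203) + (33/4 - 343 + (35/4)*49 - 273/2) = -1448 + (33/4 - 343 + 1715/4 - 273/2) = -1448 - 85/2 = -2981/2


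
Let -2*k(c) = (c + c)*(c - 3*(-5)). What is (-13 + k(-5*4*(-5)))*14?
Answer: -161182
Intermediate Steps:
k(c) = -c*(15 + c) (k(c) = -(c + c)*(c - 3*(-5))/2 = -2*c*(c + 15)/2 = -2*c*(15 + c)/2 = -c*(15 + c))
(-13 + k(-5*4*(-5)))*14 = (-13 - -5*4*(-5)*(15 - 5*4*(-5)))*14 = (-13 - (-20*(-5))*(15 - 20*(-5)))*14 = (-13 - 1*100*(15 + 100))*14 = (-13 - 1*100*115)*14 = (-13 - 11500)*14 = -11513*14 = -161182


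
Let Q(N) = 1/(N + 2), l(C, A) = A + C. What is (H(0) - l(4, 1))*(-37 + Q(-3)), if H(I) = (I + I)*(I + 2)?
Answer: 190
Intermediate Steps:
H(I) = 2*I*(2 + I) (H(I) = (2*I)*(2 + I) = 2*I*(2 + I))
Q(N) = 1/(2 + N)
(H(0) - l(4, 1))*(-37 + Q(-3)) = (2*0*(2 + 0) - (1 + 4))*(-37 + 1/(2 - 3)) = (2*0*2 - 1*5)*(-37 + 1/(-1)) = (0 - 5)*(-37 - 1) = -5*(-38) = 190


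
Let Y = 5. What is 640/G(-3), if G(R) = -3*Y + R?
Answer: -320/9 ≈ -35.556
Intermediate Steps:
G(R) = -15 + R (G(R) = -3*5 + R = -15 + R)
640/G(-3) = 640/(-15 - 3) = 640/(-18) = 640*(-1/18) = -320/9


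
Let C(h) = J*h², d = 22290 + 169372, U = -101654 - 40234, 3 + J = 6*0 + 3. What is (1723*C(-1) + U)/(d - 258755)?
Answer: 141888/67093 ≈ 2.1148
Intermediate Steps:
J = 0 (J = -3 + (6*0 + 3) = -3 + (0 + 3) = -3 + 3 = 0)
U = -141888
d = 191662
C(h) = 0 (C(h) = 0*h² = 0)
(1723*C(-1) + U)/(d - 258755) = (1723*0 - 141888)/(191662 - 258755) = (0 - 141888)/(-67093) = -141888*(-1/67093) = 141888/67093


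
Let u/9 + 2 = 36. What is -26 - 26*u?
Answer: -7982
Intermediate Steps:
u = 306 (u = -18 + 9*36 = -18 + 324 = 306)
-26 - 26*u = -26 - 26*306 = -26 - 7956 = -7982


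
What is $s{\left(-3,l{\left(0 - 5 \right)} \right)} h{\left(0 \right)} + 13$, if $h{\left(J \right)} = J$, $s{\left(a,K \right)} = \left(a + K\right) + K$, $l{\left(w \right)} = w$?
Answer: $13$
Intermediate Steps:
$s{\left(a,K \right)} = a + 2 K$ ($s{\left(a,K \right)} = \left(K + a\right) + K = a + 2 K$)
$s{\left(-3,l{\left(0 - 5 \right)} \right)} h{\left(0 \right)} + 13 = \left(-3 + 2 \left(0 - 5\right)\right) 0 + 13 = \left(-3 + 2 \left(-5\right)\right) 0 + 13 = \left(-3 - 10\right) 0 + 13 = \left(-13\right) 0 + 13 = 0 + 13 = 13$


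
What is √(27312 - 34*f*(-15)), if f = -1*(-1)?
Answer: √27822 ≈ 166.80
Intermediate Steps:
f = 1
√(27312 - 34*f*(-15)) = √(27312 - 34*1*(-15)) = √(27312 - 34*(-15)) = √(27312 + 510) = √27822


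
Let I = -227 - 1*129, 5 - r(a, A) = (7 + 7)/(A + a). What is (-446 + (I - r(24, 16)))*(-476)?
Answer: 1919827/5 ≈ 3.8397e+5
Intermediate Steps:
r(a, A) = 5 - 14/(A + a) (r(a, A) = 5 - (7 + 7)/(A + a) = 5 - 14/(A + a))
I = -356 (I = -227 - 129 = -356)
(-446 + (I - r(24, 16)))*(-476) = (-446 + (-356 - (-14 + 5*16 + 5*24)/(16 + 24)))*(-476) = (-446 + (-356 - (-14 + 80 + 120)/40))*(-476) = (-446 + (-356 - 186/40))*(-476) = (-446 + (-356 - 1*93/20))*(-476) = (-446 + (-356 - 93/20))*(-476) = (-446 - 7213/20)*(-476) = -16133/20*(-476) = 1919827/5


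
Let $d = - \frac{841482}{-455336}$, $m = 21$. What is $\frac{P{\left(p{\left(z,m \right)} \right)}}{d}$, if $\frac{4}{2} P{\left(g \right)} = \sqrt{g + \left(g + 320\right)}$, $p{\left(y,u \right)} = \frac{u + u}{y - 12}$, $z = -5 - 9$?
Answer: $\frac{113834 \sqrt{53534}}{5469633} \approx 4.8154$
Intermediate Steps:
$z = -14$ ($z = -5 - 9 = -14$)
$p{\left(y,u \right)} = \frac{2 u}{-12 + y}$
$P{\left(g \right)} = \frac{\sqrt{320 + 2 g}}{2}$ ($P{\left(g \right)} = \frac{\sqrt{g + \left(g + 320\right)}}{2} = \frac{\sqrt{g + \left(320 + g\right)}}{2} = \frac{\sqrt{320 + 2 g}}{2}$)
$d = \frac{420741}{227668}$ ($d = \left(-841482\right) \left(- \frac{1}{455336}\right) = \frac{420741}{227668} \approx 1.848$)
$\frac{P{\left(p{\left(z,m \right)} \right)}}{d} = \frac{\frac{1}{2} \sqrt{320 + 2 \cdot 2 \cdot 21 \frac{1}{-12 - 14}}}{\frac{420741}{227668}} = \frac{\sqrt{320 + 2 \cdot 2 \cdot 21 \frac{1}{-26}}}{2} \cdot \frac{227668}{420741} = \frac{\sqrt{320 + 2 \cdot 2 \cdot 21 \left(- \frac{1}{26}\right)}}{2} \cdot \frac{227668}{420741} = \frac{\sqrt{320 + 2 \left(- \frac{21}{13}\right)}}{2} \cdot \frac{227668}{420741} = \frac{\sqrt{320 - \frac{42}{13}}}{2} \cdot \frac{227668}{420741} = \frac{\sqrt{\frac{4118}{13}}}{2} \cdot \frac{227668}{420741} = \frac{\frac{1}{13} \sqrt{53534}}{2} \cdot \frac{227668}{420741} = \frac{\sqrt{53534}}{26} \cdot \frac{227668}{420741} = \frac{113834 \sqrt{53534}}{5469633}$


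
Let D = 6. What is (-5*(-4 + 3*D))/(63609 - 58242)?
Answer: -70/5367 ≈ -0.013043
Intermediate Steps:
(-5*(-4 + 3*D))/(63609 - 58242) = (-5*(-4 + 3*6))/(63609 - 58242) = -5*(-4 + 18)/5367 = -5*14*(1/5367) = -70*1/5367 = -70/5367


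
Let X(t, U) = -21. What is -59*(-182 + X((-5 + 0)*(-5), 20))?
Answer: 11977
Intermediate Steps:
-59*(-182 + X((-5 + 0)*(-5), 20)) = -59*(-182 - 21) = -59*(-203) = 11977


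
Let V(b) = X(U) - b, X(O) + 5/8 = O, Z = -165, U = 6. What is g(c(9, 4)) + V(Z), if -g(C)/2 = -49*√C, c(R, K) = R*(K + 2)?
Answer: 1363/8 + 294*√6 ≈ 890.53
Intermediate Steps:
c(R, K) = R*(2 + K)
X(O) = -5/8 + O
g(C) = 98*√C (g(C) = -(-98)*√C = 98*√C)
V(b) = 43/8 - b (V(b) = (-5/8 + 6) - b = 43/8 - b)
g(c(9, 4)) + V(Z) = 98*√(9*(2 + 4)) + (43/8 - 1*(-165)) = 98*√(9*6) + (43/8 + 165) = 98*√54 + 1363/8 = 98*(3*√6) + 1363/8 = 294*√6 + 1363/8 = 1363/8 + 294*√6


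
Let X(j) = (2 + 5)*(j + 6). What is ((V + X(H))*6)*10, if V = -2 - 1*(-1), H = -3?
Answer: 1200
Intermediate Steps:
X(j) = 42 + 7*j (X(j) = 7*(6 + j) = 42 + 7*j)
V = -1 (V = -2 + 1 = -1)
((V + X(H))*6)*10 = ((-1 + (42 + 7*(-3)))*6)*10 = ((-1 + (42 - 21))*6)*10 = ((-1 + 21)*6)*10 = (20*6)*10 = 120*10 = 1200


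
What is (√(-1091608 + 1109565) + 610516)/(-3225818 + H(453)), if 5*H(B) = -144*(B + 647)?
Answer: -305258/1628749 - √17957/3257498 ≈ -0.18746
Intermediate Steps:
H(B) = -93168/5 - 144*B/5 (H(B) = (-144*(B + 647))/5 = (-144*(647 + B))/5 = (-93168 - 144*B)/5 = -93168/5 - 144*B/5)
(√(-1091608 + 1109565) + 610516)/(-3225818 + H(453)) = (√(-1091608 + 1109565) + 610516)/(-3225818 + (-93168/5 - 144/5*453)) = (√17957 + 610516)/(-3225818 + (-93168/5 - 65232/5)) = (610516 + √17957)/(-3225818 - 31680) = (610516 + √17957)/(-3257498) = (610516 + √17957)*(-1/3257498) = -305258/1628749 - √17957/3257498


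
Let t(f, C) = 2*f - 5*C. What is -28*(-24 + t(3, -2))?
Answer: 224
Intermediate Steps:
t(f, C) = -5*C + 2*f
-28*(-24 + t(3, -2)) = -28*(-24 + (-5*(-2) + 2*3)) = -28*(-24 + (10 + 6)) = -28*(-24 + 16) = -28*(-8) = 224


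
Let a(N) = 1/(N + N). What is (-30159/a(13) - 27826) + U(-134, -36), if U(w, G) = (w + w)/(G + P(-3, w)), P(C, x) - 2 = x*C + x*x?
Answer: -3719588827/4581 ≈ -8.1196e+5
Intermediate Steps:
P(C, x) = 2 + x**2 + C*x (P(C, x) = 2 + (x*C + x*x) = 2 + (C*x + x**2) = 2 + (x**2 + C*x) = 2 + x**2 + C*x)
a(N) = 1/(2*N)
U(w, G) = 2*w/(2 + G + w**2 - 3*w) (U(w, G) = (w + w)/(G + (2 + w**2 - 3*w)) = (2*w)/(2 + G + w**2 - 3*w) = 2*w/(2 + G + w**2 - 3*w))
(-30159/a(13) - 27826) + U(-134, -36) = (-30159/((1/2)/13) - 27826) + 2*(-134)/(2 - 36 + (-134)**2 - 3*(-134)) = (-30159/((1/2)*(1/13)) - 27826) + 2*(-134)/(2 - 36 + 17956 + 402) = (-30159/1/26 - 27826) + 2*(-134)/18324 = (-30159*26 - 27826) + 2*(-134)*(1/18324) = (-784134 - 27826) - 67/4581 = -811960 - 67/4581 = -3719588827/4581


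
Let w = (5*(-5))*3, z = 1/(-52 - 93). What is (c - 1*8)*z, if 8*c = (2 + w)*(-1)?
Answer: -9/1160 ≈ -0.0077586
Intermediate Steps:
z = -1/145 (z = 1/(-145) = -1/145 ≈ -0.0068966)
w = -75 (w = -25*3 = -75)
c = 73/8 (c = ((2 - 75)*(-1))/8 = (-73*(-1))/8 = (1/8)*73 = 73/8 ≈ 9.1250)
(c - 1*8)*z = (73/8 - 1*8)*(-1/145) = (73/8 - 8)*(-1/145) = (9/8)*(-1/145) = -9/1160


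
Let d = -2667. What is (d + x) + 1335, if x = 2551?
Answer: 1219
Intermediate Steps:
(d + x) + 1335 = (-2667 + 2551) + 1335 = -116 + 1335 = 1219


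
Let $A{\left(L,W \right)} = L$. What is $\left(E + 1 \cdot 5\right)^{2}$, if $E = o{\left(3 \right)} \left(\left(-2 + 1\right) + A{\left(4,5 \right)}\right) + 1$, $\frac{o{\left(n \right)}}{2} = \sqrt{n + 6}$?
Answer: $576$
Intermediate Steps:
$o{\left(n \right)} = 2 \sqrt{6 + n}$ ($o{\left(n \right)} = 2 \sqrt{n + 6} = 2 \sqrt{6 + n}$)
$E = 19$ ($E = 2 \sqrt{6 + 3} \left(\left(-2 + 1\right) + 4\right) + 1 = 2 \sqrt{9} \left(-1 + 4\right) + 1 = 2 \cdot 3 \cdot 3 + 1 = 6 \cdot 3 + 1 = 18 + 1 = 19$)
$\left(E + 1 \cdot 5\right)^{2} = \left(19 + 1 \cdot 5\right)^{2} = \left(19 + 5\right)^{2} = 24^{2} = 576$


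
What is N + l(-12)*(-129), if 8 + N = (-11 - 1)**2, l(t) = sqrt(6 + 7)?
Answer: 136 - 129*sqrt(13) ≈ -329.12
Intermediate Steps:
l(t) = sqrt(13)
N = 136 (N = -8 + (-11 - 1)**2 = -8 + (-12)**2 = -8 + 144 = 136)
N + l(-12)*(-129) = 136 + sqrt(13)*(-129) = 136 - 129*sqrt(13)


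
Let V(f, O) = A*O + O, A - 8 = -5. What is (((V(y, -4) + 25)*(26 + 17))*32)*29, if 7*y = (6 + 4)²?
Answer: 359136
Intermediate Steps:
A = 3 (A = 8 - 5 = 3)
y = 100/7 (y = (6 + 4)²/7 = (⅐)*10² = (⅐)*100 = 100/7 ≈ 14.286)
V(f, O) = 4*O (V(f, O) = 3*O + O = 4*O)
(((V(y, -4) + 25)*(26 + 17))*32)*29 = (((4*(-4) + 25)*(26 + 17))*32)*29 = (((-16 + 25)*43)*32)*29 = ((9*43)*32)*29 = (387*32)*29 = 12384*29 = 359136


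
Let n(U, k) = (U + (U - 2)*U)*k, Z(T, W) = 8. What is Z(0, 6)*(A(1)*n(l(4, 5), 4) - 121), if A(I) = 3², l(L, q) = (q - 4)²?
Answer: -968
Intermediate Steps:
l(L, q) = (-4 + q)²
A(I) = 9
n(U, k) = k*(U + U*(-2 + U)) (n(U, k) = (U + (-2 + U)*U)*k = (U + U*(-2 + U))*k = k*(U + U*(-2 + U)))
Z(0, 6)*(A(1)*n(l(4, 5), 4) - 121) = 8*(9*((-4 + 5)²*4*(-1 + (-4 + 5)²)) - 121) = 8*(9*(1²*4*(-1 + 1²)) - 121) = 8*(9*(1*4*(-1 + 1)) - 121) = 8*(9*(1*4*0) - 121) = 8*(9*0 - 121) = 8*(0 - 121) = 8*(-121) = -968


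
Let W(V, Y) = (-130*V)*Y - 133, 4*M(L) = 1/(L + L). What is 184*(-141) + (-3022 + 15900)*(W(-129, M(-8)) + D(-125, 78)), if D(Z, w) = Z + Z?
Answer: -133322503/16 ≈ -8.3327e+6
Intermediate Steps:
D(Z, w) = 2*Z
M(L) = 1/(8*L) (M(L) = 1/(4*(L + L)) = 1/(4*((2*L))) = (1/(2*L))/4 = 1/(8*L))
W(V, Y) = -133 - 130*V*Y (W(V, Y) = -130*V*Y - 133 = -133 - 130*V*Y)
184*(-141) + (-3022 + 15900)*(W(-129, M(-8)) + D(-125, 78)) = 184*(-141) + (-3022 + 15900)*((-133 - 130*(-129)*(⅛)/(-8)) + 2*(-125)) = -25944 + 12878*((-133 - 130*(-129)*(⅛)*(-⅛)) - 250) = -25944 + 12878*((-133 - 130*(-129)*(-1/64)) - 250) = -25944 + 12878*((-133 - 8385/32) - 250) = -25944 + 12878*(-12641/32 - 250) = -25944 + 12878*(-20641/32) = -25944 - 132907399/16 = -133322503/16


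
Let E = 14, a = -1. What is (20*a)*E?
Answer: -280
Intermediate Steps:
(20*a)*E = (20*(-1))*14 = -20*14 = -280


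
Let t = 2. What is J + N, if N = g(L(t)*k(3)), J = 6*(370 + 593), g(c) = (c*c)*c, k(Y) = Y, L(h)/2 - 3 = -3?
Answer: 5778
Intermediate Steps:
L(h) = 0 (L(h) = 6 + 2*(-3) = 6 - 6 = 0)
g(c) = c³ (g(c) = c²*c = c³)
J = 5778 (J = 6*963 = 5778)
N = 0 (N = (0*3)³ = 0³ = 0)
J + N = 5778 + 0 = 5778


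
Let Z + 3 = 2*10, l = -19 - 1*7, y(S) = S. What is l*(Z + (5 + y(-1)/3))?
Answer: -1690/3 ≈ -563.33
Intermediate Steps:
l = -26 (l = -19 - 7 = -26)
Z = 17 (Z = -3 + 2*10 = -3 + 20 = 17)
l*(Z + (5 + y(-1)/3)) = -26*(17 + (5 - 1/3)) = -26*(17 + 14/3) = -26*65/3 = -1690/3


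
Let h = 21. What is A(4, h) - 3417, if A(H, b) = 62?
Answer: -3355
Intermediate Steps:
A(4, h) - 3417 = 62 - 3417 = -3355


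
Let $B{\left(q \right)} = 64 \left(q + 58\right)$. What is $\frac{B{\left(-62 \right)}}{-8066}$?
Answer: $\frac{128}{4033} \approx 0.031738$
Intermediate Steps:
$B{\left(q \right)} = 3712 + 64 q$ ($B{\left(q \right)} = 64 \left(58 + q\right) = 3712 + 64 q$)
$\frac{B{\left(-62 \right)}}{-8066} = \frac{3712 + 64 \left(-62\right)}{-8066} = \left(3712 - 3968\right) \left(- \frac{1}{8066}\right) = \left(-256\right) \left(- \frac{1}{8066}\right) = \frac{128}{4033}$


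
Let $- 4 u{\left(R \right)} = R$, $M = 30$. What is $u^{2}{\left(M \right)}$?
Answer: $\frac{225}{4} \approx 56.25$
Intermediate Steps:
$u{\left(R \right)} = - \frac{R}{4}$
$u^{2}{\left(M \right)} = \left(\left(- \frac{1}{4}\right) 30\right)^{2} = \left(- \frac{15}{2}\right)^{2} = \frac{225}{4}$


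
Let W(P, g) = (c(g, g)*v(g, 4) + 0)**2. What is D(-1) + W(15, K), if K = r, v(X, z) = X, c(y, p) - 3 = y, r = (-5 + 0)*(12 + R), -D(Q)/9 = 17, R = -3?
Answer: 3571947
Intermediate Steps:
D(Q) = -153 (D(Q) = -9*17 = -153)
r = -45 (r = (-5 + 0)*(12 - 3) = -5*9 = -45)
c(y, p) = 3 + y
K = -45
W(P, g) = g**2*(3 + g)**2 (W(P, g) = ((3 + g)*g + 0)**2 = (g*(3 + g) + 0)**2 = (g*(3 + g))**2 = g**2*(3 + g)**2)
D(-1) + W(15, K) = -153 + (-45)**2*(3 - 45)**2 = -153 + 2025*(-42)**2 = -153 + 2025*1764 = -153 + 3572100 = 3571947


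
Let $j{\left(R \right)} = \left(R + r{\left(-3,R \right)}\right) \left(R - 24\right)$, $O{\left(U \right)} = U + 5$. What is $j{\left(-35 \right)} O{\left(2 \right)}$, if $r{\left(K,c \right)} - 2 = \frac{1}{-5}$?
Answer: $\frac{68558}{5} \approx 13712.0$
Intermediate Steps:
$r{\left(K,c \right)} = \frac{9}{5}$ ($r{\left(K,c \right)} = 2 + \frac{1}{-5} = 2 - \frac{1}{5} = \frac{9}{5}$)
$O{\left(U \right)} = 5 + U$
$j{\left(R \right)} = \left(-24 + R\right) \left(\frac{9}{5} + R\right)$ ($j{\left(R \right)} = \left(R + \frac{9}{5}\right) \left(R - 24\right) = \left(\frac{9}{5} + R\right) \left(-24 + R\right) = \left(-24 + R\right) \left(\frac{9}{5} + R\right)$)
$j{\left(-35 \right)} O{\left(2 \right)} = \left(- \frac{216}{5} + \left(-35\right)^{2} - -777\right) \left(5 + 2\right) = \left(- \frac{216}{5} + 1225 + 777\right) 7 = \frac{9794}{5} \cdot 7 = \frac{68558}{5}$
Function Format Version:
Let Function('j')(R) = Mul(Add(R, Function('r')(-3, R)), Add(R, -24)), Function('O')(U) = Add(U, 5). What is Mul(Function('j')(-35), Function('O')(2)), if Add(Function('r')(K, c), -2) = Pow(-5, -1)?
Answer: Rational(68558, 5) ≈ 13712.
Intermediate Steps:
Function('r')(K, c) = Rational(9, 5) (Function('r')(K, c) = Add(2, Pow(-5, -1)) = Add(2, Rational(-1, 5)) = Rational(9, 5))
Function('O')(U) = Add(5, U)
Function('j')(R) = Mul(Add(-24, R), Add(Rational(9, 5), R)) (Function('j')(R) = Mul(Add(R, Rational(9, 5)), Add(R, -24)) = Mul(Add(Rational(9, 5), R), Add(-24, R)) = Mul(Add(-24, R), Add(Rational(9, 5), R)))
Mul(Function('j')(-35), Function('O')(2)) = Mul(Add(Rational(-216, 5), Pow(-35, 2), Mul(Rational(-111, 5), -35)), Add(5, 2)) = Mul(Add(Rational(-216, 5), 1225, 777), 7) = Mul(Rational(9794, 5), 7) = Rational(68558, 5)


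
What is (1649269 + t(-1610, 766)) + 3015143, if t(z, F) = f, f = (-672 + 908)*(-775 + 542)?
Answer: 4609424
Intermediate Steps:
f = -54988 (f = 236*(-233) = -54988)
t(z, F) = -54988
(1649269 + t(-1610, 766)) + 3015143 = (1649269 - 54988) + 3015143 = 1594281 + 3015143 = 4609424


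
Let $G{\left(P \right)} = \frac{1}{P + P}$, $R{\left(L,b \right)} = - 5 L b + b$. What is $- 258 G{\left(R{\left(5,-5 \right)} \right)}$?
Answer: $- \frac{43}{40} \approx -1.075$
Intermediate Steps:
$R{\left(L,b \right)} = b - 5 L b$ ($R{\left(L,b \right)} = - 5 L b + b = b - 5 L b$)
$G{\left(P \right)} = \frac{1}{2 P}$
$- 258 G{\left(R{\left(5,-5 \right)} \right)} = - 258 \frac{1}{2 \left(- 5 \left(1 - 25\right)\right)} = - 258 \frac{1}{2 \left(\left(-5\right) \left(-24\right)\right)} = - 258 \frac{1}{2 \cdot 120} = - 258 \cdot \frac{1}{2} \cdot \frac{1}{120} = \left(-258\right) \frac{1}{240} = - \frac{43}{40}$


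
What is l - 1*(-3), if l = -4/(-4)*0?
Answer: 3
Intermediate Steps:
l = 0 (l = -4*(-¼)*0 = 1*0 = 0)
l - 1*(-3) = 0 - 1*(-3) = 0 + 3 = 3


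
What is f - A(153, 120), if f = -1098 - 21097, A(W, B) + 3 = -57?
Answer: -22135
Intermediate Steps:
A(W, B) = -60 (A(W, B) = -3 - 57 = -60)
f = -22195
f - A(153, 120) = -22195 - 1*(-60) = -22195 + 60 = -22135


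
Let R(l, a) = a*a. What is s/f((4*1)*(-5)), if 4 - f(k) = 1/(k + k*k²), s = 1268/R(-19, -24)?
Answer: 635585/1154916 ≈ 0.55033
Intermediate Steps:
R(l, a) = a²
s = 317/144 (s = 1268/((-24)²) = 1268/576 = 1268*(1/576) = 317/144 ≈ 2.2014)
f(k) = 4 - 1/(k + k³) (f(k) = 4 - 1/(k + k*k²) = 4 - 1/(k + k³))
s/f((4*1)*(-5)) = 317/(144*(((-1 + 4*((4*1)*(-5)) + 4*((4*1)*(-5))³)/((4*1)*(-5) + ((4*1)*(-5))³)))) = 317/(144*(((-1 + 4*(4*(-5)) + 4*(4*(-5))³)/(4*(-5) + (4*(-5))³)))) = 317/(144*(((-1 + 4*(-20) + 4*(-20)³)/(-20 + (-20)³)))) = 317/(144*(((-1 - 80 + 4*(-8000))/(-20 - 8000)))) = 317/(144*(((-1 - 80 - 32000)/(-8020)))) = 317/(144*((-1/8020*(-32081)))) = 317/(144*(32081/8020)) = (317/144)*(8020/32081) = 635585/1154916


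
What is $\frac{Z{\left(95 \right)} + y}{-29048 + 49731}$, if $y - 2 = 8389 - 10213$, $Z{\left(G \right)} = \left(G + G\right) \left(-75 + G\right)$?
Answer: $\frac{46}{481} \approx 0.095634$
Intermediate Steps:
$Z{\left(G \right)} = 2 G \left(-75 + G\right)$
$y = -1822$ ($y = 2 + \left(8389 - 10213\right) = 2 - 1824 = -1822$)
$\frac{Z{\left(95 \right)} + y}{-29048 + 49731} = \frac{2 \cdot 95 \left(-75 + 95\right) - 1822}{-29048 + 49731} = \frac{2 \cdot 95 \cdot 20 - 1822}{20683} = \left(3800 - 1822\right) \frac{1}{20683} = 1978 \cdot \frac{1}{20683} = \frac{46}{481}$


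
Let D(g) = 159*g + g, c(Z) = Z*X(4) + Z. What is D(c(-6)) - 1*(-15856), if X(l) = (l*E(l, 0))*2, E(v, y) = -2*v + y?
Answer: 76336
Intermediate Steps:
E(v, y) = y - 2*v
X(l) = -4*l² (X(l) = (l*(0 - 2*l))*2 = (l*(-2*l))*2 = -2*l²*2 = -4*l²)
c(Z) = -63*Z (c(Z) = Z*(-4*4²) + Z = Z*(-4*16) + Z = Z*(-64) + Z = -64*Z + Z = -63*Z)
D(g) = 160*g
D(c(-6)) - 1*(-15856) = 160*(-63*(-6)) - 1*(-15856) = 160*378 + 15856 = 60480 + 15856 = 76336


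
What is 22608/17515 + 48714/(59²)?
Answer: 931924158/60969715 ≈ 15.285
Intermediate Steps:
22608/17515 + 48714/(59²) = 22608*(1/17515) + 48714/3481 = 22608/17515 + 48714*(1/3481) = 22608/17515 + 48714/3481 = 931924158/60969715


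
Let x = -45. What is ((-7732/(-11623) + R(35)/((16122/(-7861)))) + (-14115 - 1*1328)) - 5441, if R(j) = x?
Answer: -1303044371955/62462002 ≈ -20861.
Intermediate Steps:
R(j) = -45
((-7732/(-11623) + R(35)/((16122/(-7861)))) + (-14115 - 1*1328)) - 5441 = ((-7732/(-11623) - 45/(16122/(-7861))) + (-14115 - 1*1328)) - 5441 = ((-7732*(-1/11623) - 45/(16122*(-1/7861))) + (-14115 - 1328)) - 5441 = ((7732/11623 - 45/(-16122/7861)) - 15443) - 5441 = ((7732/11623 - 45*(-7861/16122)) - 15443) - 5441 = ((7732/11623 + 117915/5374) - 15443) - 5441 = (1412077813/62462002 - 15443) - 5441 = -963188619073/62462002 - 5441 = -1303044371955/62462002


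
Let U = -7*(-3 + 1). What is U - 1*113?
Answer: -99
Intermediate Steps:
U = 14 (U = -7*(-2) = 14)
U - 1*113 = 14 - 1*113 = 14 - 113 = -99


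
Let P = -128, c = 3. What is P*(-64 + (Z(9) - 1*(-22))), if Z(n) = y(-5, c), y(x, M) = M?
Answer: 4992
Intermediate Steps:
Z(n) = 3
P*(-64 + (Z(9) - 1*(-22))) = -128*(-64 + (3 - 1*(-22))) = -128*(-64 + (3 + 22)) = -128*(-64 + 25) = -128*(-39) = 4992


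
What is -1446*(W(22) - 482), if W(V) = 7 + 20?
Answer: 657930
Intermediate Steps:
W(V) = 27
-1446*(W(22) - 482) = -1446*(27 - 482) = -1446*(-455) = 657930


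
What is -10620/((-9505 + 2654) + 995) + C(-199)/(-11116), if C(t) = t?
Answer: 2483693/1356152 ≈ 1.8314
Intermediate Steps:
-10620/((-9505 + 2654) + 995) + C(-199)/(-11116) = -10620/((-9505 + 2654) + 995) - 199/(-11116) = -10620/(-6851 + 995) - 199*(-1/11116) = -10620/(-5856) + 199/11116 = -10620*(-1/5856) + 199/11116 = 885/488 + 199/11116 = 2483693/1356152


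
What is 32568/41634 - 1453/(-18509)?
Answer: 110549219/128433951 ≈ 0.86075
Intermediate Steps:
32568/41634 - 1453/(-18509) = 32568*(1/41634) - 1453*(-1/18509) = 5428/6939 + 1453/18509 = 110549219/128433951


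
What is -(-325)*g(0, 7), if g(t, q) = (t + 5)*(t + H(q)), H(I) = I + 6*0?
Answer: 11375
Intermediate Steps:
H(I) = I (H(I) = I + 0 = I)
g(t, q) = (5 + t)*(q + t) (g(t, q) = (t + 5)*(t + q) = (5 + t)*(q + t))
-(-325)*g(0, 7) = -(-325)*(0² + 5*7 + 5*0 + 7*0) = -(-325)*(0 + 35 + 0 + 0) = -(-325)*35 = -1*(-11375) = 11375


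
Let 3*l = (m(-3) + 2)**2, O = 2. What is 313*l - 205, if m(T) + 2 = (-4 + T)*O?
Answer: 60733/3 ≈ 20244.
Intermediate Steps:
m(T) = -10 + 2*T (m(T) = -2 + (-4 + T)*2 = -2 + (-8 + 2*T) = -10 + 2*T)
l = 196/3 (l = ((-10 + 2*(-3)) + 2)**2/3 = ((-10 - 6) + 2)**2/3 = (-16 + 2)**2/3 = (1/3)*(-14)**2 = (1/3)*196 = 196/3 ≈ 65.333)
313*l - 205 = 313*(196/3) - 205 = 61348/3 - 205 = 60733/3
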